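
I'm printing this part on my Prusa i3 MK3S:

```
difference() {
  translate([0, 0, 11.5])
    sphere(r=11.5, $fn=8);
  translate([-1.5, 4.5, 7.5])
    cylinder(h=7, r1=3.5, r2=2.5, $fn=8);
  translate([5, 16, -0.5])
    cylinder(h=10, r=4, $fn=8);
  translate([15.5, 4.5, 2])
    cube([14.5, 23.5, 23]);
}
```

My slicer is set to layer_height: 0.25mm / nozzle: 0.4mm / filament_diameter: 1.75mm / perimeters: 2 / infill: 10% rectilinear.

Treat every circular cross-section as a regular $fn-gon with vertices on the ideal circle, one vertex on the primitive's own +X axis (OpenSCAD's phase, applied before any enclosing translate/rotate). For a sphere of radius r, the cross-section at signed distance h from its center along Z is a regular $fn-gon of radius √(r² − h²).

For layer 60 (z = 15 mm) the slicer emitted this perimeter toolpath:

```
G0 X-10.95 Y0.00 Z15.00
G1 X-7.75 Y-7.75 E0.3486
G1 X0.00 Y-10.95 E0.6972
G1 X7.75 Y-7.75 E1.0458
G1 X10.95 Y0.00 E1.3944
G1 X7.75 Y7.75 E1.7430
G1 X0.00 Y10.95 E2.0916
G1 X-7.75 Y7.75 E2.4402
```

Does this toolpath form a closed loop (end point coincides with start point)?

Start point (G0): (-10.95, 0.00). End point (last G1): the path does not return to the start — open.

no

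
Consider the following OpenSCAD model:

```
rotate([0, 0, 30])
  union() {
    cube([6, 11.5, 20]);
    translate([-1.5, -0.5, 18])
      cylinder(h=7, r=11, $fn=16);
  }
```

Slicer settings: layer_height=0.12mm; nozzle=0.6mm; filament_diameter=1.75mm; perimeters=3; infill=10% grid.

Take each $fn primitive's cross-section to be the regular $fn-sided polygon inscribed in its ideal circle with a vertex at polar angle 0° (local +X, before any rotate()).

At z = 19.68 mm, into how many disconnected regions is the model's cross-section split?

1

At z = 19.68 mm: the cube (footprint 6×11.5) is included at this height; the r=11 cylinder at (-1.5, -0.5) contributes a regular 16-gon of circumradius 11; Combining (union): the regions partially overlap (shared area 55.09 mm²), so overlapping operands fuse into one piece — 1 connected region; (whole slice rotated 30° about Z — lengths, areas and connectivity unchanged). The result has 1 disconnected region.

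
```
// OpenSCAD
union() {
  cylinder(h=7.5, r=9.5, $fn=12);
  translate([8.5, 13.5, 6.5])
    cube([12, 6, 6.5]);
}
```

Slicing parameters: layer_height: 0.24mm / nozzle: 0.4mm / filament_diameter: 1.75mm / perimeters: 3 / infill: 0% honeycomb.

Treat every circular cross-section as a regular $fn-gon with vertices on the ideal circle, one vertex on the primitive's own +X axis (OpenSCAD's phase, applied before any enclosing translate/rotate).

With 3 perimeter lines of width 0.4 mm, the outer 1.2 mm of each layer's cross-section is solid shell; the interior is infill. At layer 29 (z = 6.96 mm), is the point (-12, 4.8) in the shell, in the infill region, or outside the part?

outside

At z = 6.96 mm: the r=9.5 cylinder contributes a regular 12-gon of circumradius 9.5; the 12×6 cube at (8.5, 13.5) contributes its full rectangle; Combining (union): the 2 present regions are separate (no shared area or edge), so areas and boundary lengths simply add and each stays a separate island — 2 connected regions. Overall, the cross-section has 2 separate islands. The nearest boundary edge runs (-9.50, 0.00)→(-8.23, 4.75); distance from the point to it = 3.66 mm. The point is not inside any of the regions above, so it lies outside the cross-section (3.66 mm from the nearest boundary).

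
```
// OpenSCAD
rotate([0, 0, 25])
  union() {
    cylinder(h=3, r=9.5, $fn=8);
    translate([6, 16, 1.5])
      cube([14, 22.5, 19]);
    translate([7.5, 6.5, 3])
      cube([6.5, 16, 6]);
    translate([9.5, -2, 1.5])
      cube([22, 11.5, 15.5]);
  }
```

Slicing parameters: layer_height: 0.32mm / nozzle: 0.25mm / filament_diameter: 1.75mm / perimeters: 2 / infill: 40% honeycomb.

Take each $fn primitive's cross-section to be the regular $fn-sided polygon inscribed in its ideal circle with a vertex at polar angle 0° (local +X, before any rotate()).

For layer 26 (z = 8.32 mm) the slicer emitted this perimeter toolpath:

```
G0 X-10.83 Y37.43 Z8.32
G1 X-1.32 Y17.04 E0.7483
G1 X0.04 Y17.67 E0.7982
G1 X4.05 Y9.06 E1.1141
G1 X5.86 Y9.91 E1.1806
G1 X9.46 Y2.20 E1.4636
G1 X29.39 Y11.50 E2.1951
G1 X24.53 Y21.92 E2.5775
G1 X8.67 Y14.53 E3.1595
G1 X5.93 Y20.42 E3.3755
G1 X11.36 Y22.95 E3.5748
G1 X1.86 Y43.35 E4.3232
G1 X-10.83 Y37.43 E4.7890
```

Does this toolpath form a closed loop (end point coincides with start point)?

yes

Start point (G0): (-10.83, 37.43). End point (last G1): the path returns to the start — closed.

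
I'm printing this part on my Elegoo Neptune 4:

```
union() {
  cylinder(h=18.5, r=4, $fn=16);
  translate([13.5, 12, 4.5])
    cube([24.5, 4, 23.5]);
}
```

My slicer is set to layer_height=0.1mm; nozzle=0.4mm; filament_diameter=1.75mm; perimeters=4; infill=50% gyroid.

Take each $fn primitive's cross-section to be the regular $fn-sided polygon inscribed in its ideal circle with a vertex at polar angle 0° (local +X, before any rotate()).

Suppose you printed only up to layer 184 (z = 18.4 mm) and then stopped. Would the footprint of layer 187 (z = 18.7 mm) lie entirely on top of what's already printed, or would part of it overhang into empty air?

Compare the two slices. At z = 18.4: the r=4 cylinder contributes a regular 16-gon of circumradius 4 (area = (16/2)·4.000²·sin(360°/16) = 48.98 mm²); the cube at (13.5, 12) (footprint 24.5×4) is included at this height (area 98.00 mm²); Merging all regions: the 2 present regions are separate (no shared area or edge), so areas and boundary lengths simply add and each stays a separate island — area = 146.98 mm². At z = 18.7: the cylinder is not intersected at this z (z outside [0, 18.5]); the cube at (13.5, 12) (footprint 24.5×4) is included at this height (area 98.00 mm²); Combining (union): only the 24.5×4 cube at (13.5, 12) is present, so the union is just that shape — area = 98.00 mm². Checking containment: the cross-section at z = 18.7 is a subset of the cross-section at z = 18.4.

entirely on top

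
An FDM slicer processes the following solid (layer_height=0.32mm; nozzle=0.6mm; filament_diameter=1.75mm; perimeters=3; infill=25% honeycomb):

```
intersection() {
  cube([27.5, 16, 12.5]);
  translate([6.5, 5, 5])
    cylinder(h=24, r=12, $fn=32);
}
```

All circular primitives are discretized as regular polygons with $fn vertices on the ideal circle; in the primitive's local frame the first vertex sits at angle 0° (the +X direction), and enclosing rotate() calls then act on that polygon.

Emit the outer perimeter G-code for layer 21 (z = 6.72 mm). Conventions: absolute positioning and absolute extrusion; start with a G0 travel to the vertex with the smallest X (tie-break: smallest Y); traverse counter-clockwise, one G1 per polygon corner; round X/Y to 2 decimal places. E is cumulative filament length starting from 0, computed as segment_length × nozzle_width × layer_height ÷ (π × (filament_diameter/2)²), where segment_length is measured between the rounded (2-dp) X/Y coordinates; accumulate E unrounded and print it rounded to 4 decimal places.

G0 X0.00 Y0.00 Z6.72
G1 X17.37 Y0.00 E1.3865
G1 X17.59 Y0.41 E1.4237
G1 X18.27 Y2.66 E1.6113
G1 X18.50 Y5.00 E1.7990
G1 X18.27 Y7.34 E1.9867
G1 X17.59 Y9.59 E2.1743
G1 X16.48 Y11.67 E2.3625
G1 X14.99 Y13.49 E2.5503
G1 X13.17 Y14.98 E2.7380
G1 X11.25 Y16.00 E2.9116
G1 X1.75 Y16.00 E3.6699
G1 X0.00 Y15.07 E3.8281
G1 X0.00 Y0.00 E5.0311

At z = 6.72 mm: the 27.5×16 cube contributes its full rectangle; the r=12 cylinder at (6.5, 5) contributes a regular 32-gon of circumradius 12; Taking the intersection: the r=12 cylinder at (6.5, 5) partially overlaps the 27.5×16 cube; clipping to the common part keeps 270.54 mm² — 1 connected region. The outline is a single polygon with 13 vertices. Extrusion per mm of travel: 0.6 × 0.32 / (π × 0.875²) = 0.079824. Accumulating E over each segment gives final E = 5.0311.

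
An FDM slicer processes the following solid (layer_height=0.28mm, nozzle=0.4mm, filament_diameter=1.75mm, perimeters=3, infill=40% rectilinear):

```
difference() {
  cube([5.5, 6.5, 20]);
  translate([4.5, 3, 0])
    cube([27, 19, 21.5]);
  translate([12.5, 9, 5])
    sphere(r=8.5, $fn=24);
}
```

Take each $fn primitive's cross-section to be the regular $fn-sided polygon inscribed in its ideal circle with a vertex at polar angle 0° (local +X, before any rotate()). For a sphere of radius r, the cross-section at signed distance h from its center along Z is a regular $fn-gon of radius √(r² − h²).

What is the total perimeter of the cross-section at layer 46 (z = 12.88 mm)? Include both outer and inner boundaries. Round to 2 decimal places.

At z = 12.88 mm: the cube is present — its section is the full 5.5×6.5 rectangle (perimeter 24.00 mm); the 27×19 cube at (4.5, 3) contributes its full rectangle (perimeter 92.00 mm); the r=8.5 sphere at (12.5, 9) contributes a regular 24-gon of circumradius √(8.5²−7.88²) = 3.187 (perimeter = 2·24·3.187·sin(180°/24) = 19.97 mm); Taking the first minus the rest: starting from the 5.5×6.5 cube, the 27×19 cube at (4.5, 3) partially overlaps it — only the 3.50 mm² overlap (of its 513.00 mm²) is removed, clipping the outline; the r=8.5 sphere at (12.5, 9) misses the remaining region (no effect) — boundary = 24.00 mm. Overall, the cross-section is a single solid region. Total boundary length (outer) = 24.00 mm.

24.00 mm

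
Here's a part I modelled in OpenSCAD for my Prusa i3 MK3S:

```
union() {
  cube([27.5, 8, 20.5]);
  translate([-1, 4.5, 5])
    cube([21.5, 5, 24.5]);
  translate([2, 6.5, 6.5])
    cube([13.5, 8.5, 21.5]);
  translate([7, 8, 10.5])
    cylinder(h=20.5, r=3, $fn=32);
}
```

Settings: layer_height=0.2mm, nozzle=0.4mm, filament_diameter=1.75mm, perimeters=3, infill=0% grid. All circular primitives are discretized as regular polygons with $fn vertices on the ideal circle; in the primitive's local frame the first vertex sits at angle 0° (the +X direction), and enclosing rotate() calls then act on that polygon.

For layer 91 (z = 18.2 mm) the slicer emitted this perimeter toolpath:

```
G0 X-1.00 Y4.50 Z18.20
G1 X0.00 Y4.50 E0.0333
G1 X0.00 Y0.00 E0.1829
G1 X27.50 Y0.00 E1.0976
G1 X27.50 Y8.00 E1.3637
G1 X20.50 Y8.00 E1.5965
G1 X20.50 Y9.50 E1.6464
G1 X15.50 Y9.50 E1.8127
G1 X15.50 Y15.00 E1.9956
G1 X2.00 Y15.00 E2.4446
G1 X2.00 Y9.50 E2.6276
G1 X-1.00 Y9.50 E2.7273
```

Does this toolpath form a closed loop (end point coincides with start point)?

Start point (G0): (-1.00, 4.50). End point (last G1): the path does not return to the start — open.

no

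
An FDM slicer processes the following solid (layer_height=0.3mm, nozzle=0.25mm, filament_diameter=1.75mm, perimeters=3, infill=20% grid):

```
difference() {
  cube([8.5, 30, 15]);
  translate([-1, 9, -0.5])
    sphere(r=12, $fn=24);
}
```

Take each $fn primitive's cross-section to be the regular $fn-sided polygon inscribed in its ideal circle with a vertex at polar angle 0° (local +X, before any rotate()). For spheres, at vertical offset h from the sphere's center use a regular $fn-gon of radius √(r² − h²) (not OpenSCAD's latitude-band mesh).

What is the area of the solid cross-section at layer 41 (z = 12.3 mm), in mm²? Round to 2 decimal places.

255.00 mm²

At z = 12.3 mm: the cube (footprint 8.5×30) is included at this height (area 255.00 mm²); the sphere at (-1, 9) does not reach this height (|z−center|=12.800 > r=12); After the difference (first − rest): none of the subtracted shapes is present at this height, so the 8.5×30 cube is unchanged — area = 255.00 mm². Overall, the cross-section is a single solid region. Net area = 255.00 mm².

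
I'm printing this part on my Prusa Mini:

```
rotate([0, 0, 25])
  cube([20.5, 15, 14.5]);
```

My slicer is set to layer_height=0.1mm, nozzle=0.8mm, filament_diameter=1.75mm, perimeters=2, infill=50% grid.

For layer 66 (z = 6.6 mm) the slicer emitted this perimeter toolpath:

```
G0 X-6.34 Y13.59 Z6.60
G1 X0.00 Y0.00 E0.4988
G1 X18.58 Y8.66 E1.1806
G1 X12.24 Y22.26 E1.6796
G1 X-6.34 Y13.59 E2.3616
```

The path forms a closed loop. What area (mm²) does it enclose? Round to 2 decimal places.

Apply the shoelace formula to the sequence of (X, Y) vertices; enclosed area = 307.53 mm².

307.53 mm²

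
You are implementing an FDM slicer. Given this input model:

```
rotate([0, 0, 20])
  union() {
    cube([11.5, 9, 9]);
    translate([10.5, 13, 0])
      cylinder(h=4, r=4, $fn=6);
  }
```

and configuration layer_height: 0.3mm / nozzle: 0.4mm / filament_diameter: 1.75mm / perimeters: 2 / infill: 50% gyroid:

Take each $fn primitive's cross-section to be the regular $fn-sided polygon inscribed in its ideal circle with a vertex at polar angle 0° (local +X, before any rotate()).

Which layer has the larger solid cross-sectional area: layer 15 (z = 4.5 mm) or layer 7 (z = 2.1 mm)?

Layer 15 (z = 4.5): the cube (footprint 11.5×9) is included at this height (area 103.50 mm²); the cylinder at (10.5, 13) does not reach this height (z outside [0, 4]); Combining (union): only the 11.5×9 cube is present, so the union is just that shape — area = 103.50 mm²; (whole slice rotated 20° about Z — lengths, areas and connectivity unchanged). So its area = 103.50 mm². Layer 7 (z = 2.1): the cube (footprint 11.5×9) is included at this height (area 103.50 mm²); the cylinder at (10.5, 13): section is a regular 6-gon, circumradius r=4 (area = (6/2)·4.000²·sin(360°/6) = 41.57 mm²); Taking the union: the 2 present regions are separate (no shared area or edge), so areas and boundary lengths simply add and each stays a separate island — area = 145.07 mm²; (whole slice rotated 20° about Z — lengths, areas and connectivity unchanged). So its area = 145.07 mm². Layer 7 is larger (145.07 vs 103.50 mm²).

layer 7 (z = 2.1 mm)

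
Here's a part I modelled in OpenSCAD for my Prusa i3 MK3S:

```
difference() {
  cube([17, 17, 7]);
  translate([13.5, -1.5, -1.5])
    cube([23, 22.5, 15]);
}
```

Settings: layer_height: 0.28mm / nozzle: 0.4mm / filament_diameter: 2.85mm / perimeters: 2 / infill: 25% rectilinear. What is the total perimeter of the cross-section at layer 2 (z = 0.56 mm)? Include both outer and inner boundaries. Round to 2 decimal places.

61.00 mm

At z = 0.56 mm: the 17×17 cube contributes its full rectangle (perimeter 68.00 mm); the cube at (13.5, -1.5) is present — its section is the full 23×22.5 rectangle (perimeter 91.00 mm); Subtracting the remaining from the first: starting from the 17×17 cube, the 23×22.5 cube at (13.5, -1.5) partially overlaps it — only the 59.50 mm² overlap (of its 517.50 mm²) is removed, clipping the outline — boundary = 61.00 mm. Overall, the cross-section is a single solid region. Total boundary length (outer) = 61.00 mm.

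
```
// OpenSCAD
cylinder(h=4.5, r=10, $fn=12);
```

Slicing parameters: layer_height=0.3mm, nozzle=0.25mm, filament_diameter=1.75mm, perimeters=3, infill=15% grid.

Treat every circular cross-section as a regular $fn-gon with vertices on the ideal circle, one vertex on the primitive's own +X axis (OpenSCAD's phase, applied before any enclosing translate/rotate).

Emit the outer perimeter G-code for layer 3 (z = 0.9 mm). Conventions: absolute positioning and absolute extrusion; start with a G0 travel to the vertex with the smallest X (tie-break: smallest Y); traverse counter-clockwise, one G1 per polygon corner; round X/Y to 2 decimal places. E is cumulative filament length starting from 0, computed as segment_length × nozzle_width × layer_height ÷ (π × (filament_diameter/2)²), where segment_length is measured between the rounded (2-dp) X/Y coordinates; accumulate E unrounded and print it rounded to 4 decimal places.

G0 X-10.00 Y0.00 Z0.90
G1 X-8.66 Y-5.00 E0.1614
G1 X-5.00 Y-8.66 E0.3228
G1 X0.00 Y-10.00 E0.4842
G1 X5.00 Y-8.66 E0.6456
G1 X8.66 Y-5.00 E0.8070
G1 X10.00 Y0.00 E0.9684
G1 X8.66 Y5.00 E1.1298
G1 X5.00 Y8.66 E1.2912
G1 X0.00 Y10.00 E1.4526
G1 X-5.00 Y8.66 E1.6140
G1 X-8.66 Y5.00 E1.7754
G1 X-10.00 Y0.00 E1.9369

At z = 0.9 mm: the cylinder: section is a regular 12-gon, circumradius r=10. The outline is a single polygon with 12 vertices. Extrusion per mm of travel: 0.25 × 0.3 / (π × 0.875²) = 0.031181. Accumulating E over each segment gives final E = 1.9369.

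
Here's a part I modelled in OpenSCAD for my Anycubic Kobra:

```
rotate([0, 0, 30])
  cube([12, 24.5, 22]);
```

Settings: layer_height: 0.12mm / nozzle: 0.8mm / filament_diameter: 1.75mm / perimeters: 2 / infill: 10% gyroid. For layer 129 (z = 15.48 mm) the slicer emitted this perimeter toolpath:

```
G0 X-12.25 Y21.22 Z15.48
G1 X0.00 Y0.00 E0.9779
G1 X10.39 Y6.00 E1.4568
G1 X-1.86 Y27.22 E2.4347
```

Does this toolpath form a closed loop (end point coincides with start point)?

no

Start point (G0): (-12.25, 21.22). End point (last G1): the path does not return to the start — open.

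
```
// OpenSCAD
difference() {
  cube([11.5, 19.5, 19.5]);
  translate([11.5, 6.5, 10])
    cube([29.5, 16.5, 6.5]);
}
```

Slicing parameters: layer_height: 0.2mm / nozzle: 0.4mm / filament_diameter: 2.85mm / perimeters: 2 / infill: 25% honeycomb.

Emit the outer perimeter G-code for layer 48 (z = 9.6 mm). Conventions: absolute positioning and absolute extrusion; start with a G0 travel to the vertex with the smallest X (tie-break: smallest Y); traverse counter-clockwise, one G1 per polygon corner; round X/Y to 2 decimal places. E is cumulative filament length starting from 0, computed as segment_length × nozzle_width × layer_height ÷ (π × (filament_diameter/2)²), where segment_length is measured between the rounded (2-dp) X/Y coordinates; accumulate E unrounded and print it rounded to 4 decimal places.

At z = 9.6 mm: the 11.5×19.5 cube contributes its full rectangle; the cube at (11.5, 6.5) is absent (z outside [10, 16.5]); Taking the first minus the rest: none of the subtracted shapes is present at this height, so the 11.5×19.5 cube is unchanged — 1 connected region. The outline is a single polygon with 4 vertices. Extrusion per mm of travel: 0.4 × 0.2 / (π × 1.425²) = 0.012540. Accumulating E over each segment gives final E = 0.7775.

G0 X0.00 Y0.00 Z9.60
G1 X11.50 Y0.00 E0.1442
G1 X11.50 Y19.50 E0.3888
G1 X0.00 Y19.50 E0.5330
G1 X0.00 Y0.00 E0.7775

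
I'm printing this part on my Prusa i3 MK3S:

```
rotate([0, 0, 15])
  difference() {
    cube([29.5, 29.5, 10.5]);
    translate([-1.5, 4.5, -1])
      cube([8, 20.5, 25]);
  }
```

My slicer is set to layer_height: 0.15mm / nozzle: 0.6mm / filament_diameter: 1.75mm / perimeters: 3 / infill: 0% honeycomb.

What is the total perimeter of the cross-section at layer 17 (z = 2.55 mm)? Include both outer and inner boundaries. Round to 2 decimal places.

131.00 mm

At z = 2.55 mm: the 29.5×29.5 cube contributes its full rectangle (perimeter 118.00 mm); the 8×20.5 cube at (-1.5, 4.5) contributes its full rectangle (perimeter 57.00 mm); Subtracting the remaining from the first: starting from the 29.5×29.5 cube, the 8×20.5 cube at (-1.5, 4.5) partially overlaps it — only the 133.25 mm² overlap (of its 164.00 mm²) is removed, clipping the outline — boundary = 131.00 mm; (rotated 15° about Z; rotation is an isometry so areas/perimeters/island counts are preserved). Overall, the cross-section is a single solid region. Total boundary length (outer) = 131.00 mm.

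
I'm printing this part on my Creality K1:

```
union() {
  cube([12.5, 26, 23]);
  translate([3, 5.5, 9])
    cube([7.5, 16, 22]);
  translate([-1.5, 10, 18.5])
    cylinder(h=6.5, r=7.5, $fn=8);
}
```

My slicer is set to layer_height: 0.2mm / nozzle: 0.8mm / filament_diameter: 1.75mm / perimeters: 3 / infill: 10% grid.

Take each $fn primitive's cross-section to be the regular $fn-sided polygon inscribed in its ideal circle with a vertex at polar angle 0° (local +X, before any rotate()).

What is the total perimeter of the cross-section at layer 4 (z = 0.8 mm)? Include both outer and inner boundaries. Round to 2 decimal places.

77.00 mm

At z = 0.8 mm: the cube is present — its section is the full 12.5×26 rectangle (perimeter 77.00 mm); the cube at (3, 5.5) is not intersected at this z (z outside [9, 31]); the cylinder at (-1.5, 10) is absent (z outside [18.5, 25]); Merging all regions: only the 12.5×26 cube is present, so the union is just that shape — boundary = 77.00 mm. Overall, the cross-section is a single solid region. Total boundary length (outer) = 77.00 mm.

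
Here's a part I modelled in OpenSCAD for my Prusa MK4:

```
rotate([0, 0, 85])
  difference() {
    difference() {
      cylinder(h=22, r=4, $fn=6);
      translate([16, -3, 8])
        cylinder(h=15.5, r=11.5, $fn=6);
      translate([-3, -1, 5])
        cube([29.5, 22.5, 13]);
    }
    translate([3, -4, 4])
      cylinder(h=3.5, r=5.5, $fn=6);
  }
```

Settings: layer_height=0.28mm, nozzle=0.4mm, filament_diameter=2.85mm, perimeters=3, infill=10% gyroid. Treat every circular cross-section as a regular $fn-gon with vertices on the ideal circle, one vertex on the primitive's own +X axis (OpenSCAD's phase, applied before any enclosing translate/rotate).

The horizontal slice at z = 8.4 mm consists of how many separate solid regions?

1

At z = 8.4 mm: the r=4 cylinder gives a regular 6-gon of circumradius 4 (constant along its height); the r=11.5 cylinder at (16, -3) gives a regular 6-gon of circumradius 11.5 (constant along its height); the 29.5×22.5 cube at (-3, -1) contributes its full rectangle; After the difference (first − rest): starting from the r=4 cylinder, the r=11.5 cylinder at (16, -3) misses the remaining region (no effect); the 29.5×22.5 cube at (-3, -1) partially overlaps it — only the 26.63 mm² overlap (of its 663.75 mm²) is removed, clipping the outline — 1 connected region; the cylinder at (3, -4) does not reach this height (z outside [4, 7.5]); Subtracting the remaining from the first: none of the subtracted shapes is present at this height, so that combined region is unchanged — 1 connected region; (whole slice rotated 85° about Z — lengths, areas and connectivity unchanged). The result has 1 disconnected region.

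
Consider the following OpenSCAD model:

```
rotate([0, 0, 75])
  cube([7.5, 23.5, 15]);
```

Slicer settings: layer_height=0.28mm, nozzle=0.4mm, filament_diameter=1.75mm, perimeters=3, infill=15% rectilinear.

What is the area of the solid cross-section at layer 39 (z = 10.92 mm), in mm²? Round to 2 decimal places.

176.25 mm²

At z = 10.92 mm: the 7.5×23.5 cube contributes its full rectangle (area 176.25 mm²); (rotated 75° about Z; rotation is an isometry so areas/perimeters/island counts are preserved). Overall, the cross-section is a single solid region. Net area = 176.25 mm².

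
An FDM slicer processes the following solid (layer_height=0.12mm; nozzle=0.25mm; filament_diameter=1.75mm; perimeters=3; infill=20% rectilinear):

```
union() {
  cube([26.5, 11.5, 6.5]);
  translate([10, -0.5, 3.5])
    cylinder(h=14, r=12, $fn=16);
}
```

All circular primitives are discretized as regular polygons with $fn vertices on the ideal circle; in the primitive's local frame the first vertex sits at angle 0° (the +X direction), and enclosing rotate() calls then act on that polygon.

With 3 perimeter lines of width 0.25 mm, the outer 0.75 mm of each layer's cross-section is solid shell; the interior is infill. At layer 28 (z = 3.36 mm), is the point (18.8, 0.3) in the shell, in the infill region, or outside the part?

shell

At z = 3.36 mm: the cube is present — its section is the full 26.5×11.5 rectangle; the cylinder at (10, -0.5) does not reach this height (z outside [3.5, 17.5]); Merging all regions: only the 26.5×11.5 cube is present, so the union is just that shape — 1 connected region. Overall, the cross-section is a single solid region. The nearest boundary edge runs (0.00, 0.00)→(26.50, 0.00); distance from the point to it = 0.30 mm. The point is inside the cross-section, 0.30 mm from the nearest boundary — within the 0.75 mm shell band (3 × 0.25).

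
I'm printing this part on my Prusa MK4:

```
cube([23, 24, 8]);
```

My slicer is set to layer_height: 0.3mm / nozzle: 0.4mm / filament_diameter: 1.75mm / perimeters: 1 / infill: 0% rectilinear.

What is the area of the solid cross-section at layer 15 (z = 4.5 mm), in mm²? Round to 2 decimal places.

At z = 4.5 mm: the cube (footprint 23×24) is included at this height (area 552.00 mm²). Overall, the cross-section is a single solid region. Net area = 552.00 mm².

552.00 mm²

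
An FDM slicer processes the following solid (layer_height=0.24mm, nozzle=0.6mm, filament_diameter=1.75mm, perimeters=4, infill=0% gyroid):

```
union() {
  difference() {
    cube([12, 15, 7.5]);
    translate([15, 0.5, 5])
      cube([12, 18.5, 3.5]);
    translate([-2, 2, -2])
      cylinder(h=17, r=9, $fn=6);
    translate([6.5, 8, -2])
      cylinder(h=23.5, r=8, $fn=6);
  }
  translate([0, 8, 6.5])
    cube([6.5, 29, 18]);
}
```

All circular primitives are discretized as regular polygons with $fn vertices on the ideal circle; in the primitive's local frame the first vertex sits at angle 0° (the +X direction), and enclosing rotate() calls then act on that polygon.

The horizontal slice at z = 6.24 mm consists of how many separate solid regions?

At z = 6.24 mm: the cube is present — its section is the full 12×15 rectangle; the cube at (15, 0.5) is present — its section is the full 12×18.5 rectangle; the r=9 cylinder at (-2, 2) gives a regular 6-gon of circumradius 9 (constant along its height); the r=8 cylinder at (6.5, 8) contributes a regular 6-gon of circumradius 8; Taking the first minus the rest: starting from the 12×15 cube, the 12×18.5 cube at (15, 0.5) misses the remaining region (no effect); the r=9 cylinder at (-2, 2) partially overlaps it — only the 49.87 mm² overlap (of its 210.44 mm²) is removed, clipping the outline; the r=8 cylinder at (6.5, 8) partially overlaps it — only the 113.70 mm² overlap (of its 166.28 mm²) is removed, clipping the outline — 2 connected regions; the cube at (0, 8) does not reach this height (z outside [6.5, 24.5]); Merging all regions: only that combined region is present, so the union is just that shape — 2 connected regions. The result has 2 disconnected regions.

2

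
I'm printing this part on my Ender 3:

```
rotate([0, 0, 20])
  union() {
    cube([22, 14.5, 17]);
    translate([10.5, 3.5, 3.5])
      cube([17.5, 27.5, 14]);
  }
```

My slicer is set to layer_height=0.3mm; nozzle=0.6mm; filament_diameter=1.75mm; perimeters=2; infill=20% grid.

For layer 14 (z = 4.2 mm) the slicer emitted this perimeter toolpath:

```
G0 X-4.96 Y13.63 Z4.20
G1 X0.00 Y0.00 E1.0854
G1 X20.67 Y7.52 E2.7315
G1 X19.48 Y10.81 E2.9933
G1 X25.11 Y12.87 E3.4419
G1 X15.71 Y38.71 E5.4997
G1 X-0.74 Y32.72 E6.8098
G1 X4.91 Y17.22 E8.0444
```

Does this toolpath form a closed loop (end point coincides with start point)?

Start point (G0): (-4.96, 13.63). End point (last G1): the path does not return to the start — open.

no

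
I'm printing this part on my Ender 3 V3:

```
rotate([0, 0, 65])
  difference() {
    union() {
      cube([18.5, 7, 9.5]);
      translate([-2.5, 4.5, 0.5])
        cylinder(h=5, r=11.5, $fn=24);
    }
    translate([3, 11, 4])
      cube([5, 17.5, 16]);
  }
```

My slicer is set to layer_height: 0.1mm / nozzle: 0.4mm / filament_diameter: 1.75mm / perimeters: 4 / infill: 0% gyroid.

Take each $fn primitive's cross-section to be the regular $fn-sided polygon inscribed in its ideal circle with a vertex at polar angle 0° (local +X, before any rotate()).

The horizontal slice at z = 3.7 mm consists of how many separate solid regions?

1

At z = 3.7 mm: the cube is present — its section is the full 18.5×7 rectangle; the cylinder at (-2.5, 4.5): section is a regular 24-gon, circumradius r=11.5; Taking the union: the regions partially overlap (shared area 60.93 mm²), so overlapping operands fuse into one piece — 1 connected region; the cube at (3, 11) is absent (z outside [4, 20]); After the difference (first − rest): none of the subtracted shapes is present at this height, so the result so far is unchanged — 1 connected region; (whole slice rotated 65° about Z — lengths, areas and connectivity unchanged). The result has 1 disconnected region.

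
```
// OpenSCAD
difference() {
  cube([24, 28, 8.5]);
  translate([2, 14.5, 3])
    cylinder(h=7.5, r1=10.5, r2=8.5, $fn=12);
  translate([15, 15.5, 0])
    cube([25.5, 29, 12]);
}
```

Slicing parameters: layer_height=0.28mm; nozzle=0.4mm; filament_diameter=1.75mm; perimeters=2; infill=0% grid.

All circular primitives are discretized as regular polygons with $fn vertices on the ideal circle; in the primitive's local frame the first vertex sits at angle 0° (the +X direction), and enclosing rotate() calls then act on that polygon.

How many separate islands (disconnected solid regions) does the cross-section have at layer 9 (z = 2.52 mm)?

At z = 2.52 mm: the cube (footprint 24×28) is included at this height; the cone at (2, 14.5) is not intersected at this z (z outside [3, 10.5]); the cube at (15, 15.5) (footprint 25.5×29) is included at this height; Taking the first minus the rest: starting from the 24×28 cube, the 25.5×29 cube at (15, 15.5) partially overlaps it — only the 112.50 mm² overlap (of its 739.50 mm²) is removed, clipping the outline — 1 connected region. Overall, the cross-section is a single solid region. Island count = 1.

1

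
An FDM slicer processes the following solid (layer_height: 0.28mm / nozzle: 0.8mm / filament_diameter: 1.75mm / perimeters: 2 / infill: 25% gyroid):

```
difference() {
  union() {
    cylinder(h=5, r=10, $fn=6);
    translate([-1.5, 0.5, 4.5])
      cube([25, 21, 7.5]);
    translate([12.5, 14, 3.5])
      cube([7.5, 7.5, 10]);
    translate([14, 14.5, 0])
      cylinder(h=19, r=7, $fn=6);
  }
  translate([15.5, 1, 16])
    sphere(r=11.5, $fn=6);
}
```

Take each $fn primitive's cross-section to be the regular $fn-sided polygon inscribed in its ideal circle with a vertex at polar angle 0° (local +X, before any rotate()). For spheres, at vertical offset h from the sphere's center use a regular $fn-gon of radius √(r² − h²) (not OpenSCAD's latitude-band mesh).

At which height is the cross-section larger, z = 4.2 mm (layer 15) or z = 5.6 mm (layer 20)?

Layer 15 (z = 4.2): the cylinder: section is a regular 6-gon, circumradius r=10 (area = (6/2)·10.000²·sin(360°/6) = 259.81 mm²); the cube at (-1.5, 0.5) is absent (z outside [4.5, 12]); the cube at (12.5, 14) (footprint 7.5×7.5) is included at this height (area 56.25 mm²); the r=7 cylinder at (14, 14.5) contributes a regular 6-gon of circumradius 7 (area = (6/2)·7.000²·sin(360°/6) = 127.31 mm²); Merging all regions: the regions partially overlap — summed areas 443.36 mm² minus the doubly-counted overlap 43.80 mm² gives 399.56 mm² — area = 399.56 mm²; the sphere at (15.5, 1) is not intersected at this z (|z−center|=11.800 > r=11.5); Taking the first minus the rest: none of the subtracted shapes is present at this height, so that combined region is unchanged — area = 399.56 mm². So its area = 399.56 mm². Layer 20 (z = 5.6): the cylinder is not intersected at this z (z outside [0, 5]); the cube at (-1.5, 0.5) is present — its section is the full 25×21 rectangle (area 525.00 mm²); the cube at (12.5, 14) (footprint 7.5×7.5) is included at this height (area 56.25 mm²); the r=7 cylinder at (14, 14.5) contributes a regular 6-gon of circumradius 7 (area = (6/2)·7.000²·sin(360°/6) = 127.31 mm²); Merging all regions: the regions partially overlap — summed areas 708.56 mm² minus the doubly-counted overlap 183.56 mm² gives 525.00 mm² — area = 525.00 mm²; the r=11.5 sphere at (15.5, 1) contributes a regular 6-gon of circumradius √(11.5²−10.4²) = 4.908 (area = (6/2)·4.908²·sin(360°/6) = 62.59 mm²); After the difference (first − rest): starting from that combined region (525.00 mm²), the r=11.5 sphere at (15.5, 1) partially overlaps it — only the 36.06 mm² overlap (of its 62.59 mm²) is removed, clipping the outline — area = 488.94 mm². So its area = 488.94 mm². Layer 20 is larger (488.94 vs 399.56 mm²).

layer 20 (z = 5.6 mm)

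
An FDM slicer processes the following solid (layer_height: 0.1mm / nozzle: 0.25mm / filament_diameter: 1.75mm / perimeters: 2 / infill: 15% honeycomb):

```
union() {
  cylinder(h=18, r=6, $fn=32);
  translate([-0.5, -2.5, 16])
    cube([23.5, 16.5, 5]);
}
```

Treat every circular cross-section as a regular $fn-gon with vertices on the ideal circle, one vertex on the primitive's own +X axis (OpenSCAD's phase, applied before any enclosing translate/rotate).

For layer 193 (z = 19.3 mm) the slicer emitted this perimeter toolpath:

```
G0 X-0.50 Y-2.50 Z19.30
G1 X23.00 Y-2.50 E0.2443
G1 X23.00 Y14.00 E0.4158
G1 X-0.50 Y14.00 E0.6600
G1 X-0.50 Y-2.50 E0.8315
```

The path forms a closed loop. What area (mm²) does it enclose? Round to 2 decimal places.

387.75 mm²

Apply the shoelace formula to the sequence of (X, Y) vertices; enclosed area = 387.75 mm².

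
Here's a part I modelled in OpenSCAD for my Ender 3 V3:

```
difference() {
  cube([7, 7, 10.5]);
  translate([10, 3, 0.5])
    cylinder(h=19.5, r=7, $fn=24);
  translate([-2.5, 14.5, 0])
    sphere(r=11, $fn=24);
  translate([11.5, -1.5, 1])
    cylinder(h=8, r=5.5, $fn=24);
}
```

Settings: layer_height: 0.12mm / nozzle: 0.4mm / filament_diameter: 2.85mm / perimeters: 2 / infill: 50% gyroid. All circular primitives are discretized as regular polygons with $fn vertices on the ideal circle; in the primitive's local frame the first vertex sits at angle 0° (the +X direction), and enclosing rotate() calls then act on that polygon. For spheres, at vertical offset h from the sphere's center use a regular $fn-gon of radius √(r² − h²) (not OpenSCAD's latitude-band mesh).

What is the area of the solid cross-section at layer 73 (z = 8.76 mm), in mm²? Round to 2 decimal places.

23.57 mm²

At z = 8.76 mm: the cube (footprint 7×7) is included at this height (area 49.00 mm²); the r=7 cylinder at (10, 3) gives a regular 24-gon of circumradius 7 (constant along its height) (area = (24/2)·7.000²·sin(360°/24) = 152.19 mm²); the r=11 sphere at (-2.5, 14.5) contributes a regular 24-gon of circumradius √(11²−8.76²) = 6.653 (area = (24/2)·6.653²·sin(360°/24) = 137.47 mm²); the r=5.5 cylinder at (11.5, -1.5) contributes a regular 24-gon of circumradius 5.5 (area = (24/2)·5.500²·sin(360°/24) = 93.95 mm²); After the difference (first − rest): starting from the 7×7 cube (49.00 mm²), the r=7 cylinder at (10, 3) partially overlaps it — only the 25.43 mm² overlap (of its 152.19 mm²) is removed, clipping the outline; the r=11 sphere at (-2.5, 14.5) misses the remaining region (no effect); the r=5.5 cylinder at (11.5, -1.5) misses the remaining region (no effect) — area = 23.57 mm². Overall, the cross-section is a single solid region. Net area = 23.57 mm².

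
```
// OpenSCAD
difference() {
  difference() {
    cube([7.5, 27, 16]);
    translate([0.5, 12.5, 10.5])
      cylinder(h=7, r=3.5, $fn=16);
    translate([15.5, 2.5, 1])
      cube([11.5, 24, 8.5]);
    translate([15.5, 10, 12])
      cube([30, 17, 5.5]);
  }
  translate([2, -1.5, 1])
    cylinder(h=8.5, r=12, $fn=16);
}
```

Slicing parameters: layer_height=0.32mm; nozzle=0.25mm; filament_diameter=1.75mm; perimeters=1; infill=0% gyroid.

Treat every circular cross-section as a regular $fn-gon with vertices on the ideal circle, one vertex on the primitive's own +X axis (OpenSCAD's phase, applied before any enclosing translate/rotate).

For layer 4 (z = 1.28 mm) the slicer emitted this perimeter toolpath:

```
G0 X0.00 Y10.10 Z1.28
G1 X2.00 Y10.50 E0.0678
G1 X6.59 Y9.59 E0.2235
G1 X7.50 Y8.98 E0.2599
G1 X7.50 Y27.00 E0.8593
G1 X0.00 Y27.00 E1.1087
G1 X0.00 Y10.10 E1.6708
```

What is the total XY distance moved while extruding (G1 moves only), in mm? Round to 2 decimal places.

Sum the Euclidean lengths of each G1 segment: total = 50.23 mm.

50.23 mm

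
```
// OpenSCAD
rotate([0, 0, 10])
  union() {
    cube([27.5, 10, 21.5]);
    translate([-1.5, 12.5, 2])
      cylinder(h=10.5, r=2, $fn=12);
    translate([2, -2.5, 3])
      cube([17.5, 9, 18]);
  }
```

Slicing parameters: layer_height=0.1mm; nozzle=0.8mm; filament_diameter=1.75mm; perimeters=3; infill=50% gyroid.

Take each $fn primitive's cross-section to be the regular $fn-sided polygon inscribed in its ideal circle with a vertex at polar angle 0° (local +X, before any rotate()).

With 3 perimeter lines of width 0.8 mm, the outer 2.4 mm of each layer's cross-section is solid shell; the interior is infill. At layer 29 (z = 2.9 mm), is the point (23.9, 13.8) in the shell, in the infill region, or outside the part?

shell

At z = 2.9 mm: the cube (footprint 27.5×10) is included at this height; the r=2 cylinder at (-1.5, 12.5) gives a regular 12-gon of circumradius 2 (constant along its height); the cube at (2, -2.5) is not intersected at this z (z outside [3, 21]); Merging all regions: the 2 present regions are separate (no shared area or edge), so areas and boundary lengths simply add and each stays a separate island — 2 connected regions; (rotated 10° about Z; rotation is an isometry so areas/perimeters/island counts are preserved). Overall, the cross-section has 2 separate islands. Undo the 10° rotation: the query point maps to (25.933, 9.440) in the un-rotated model frame. The nearest boundary edge runs (0.00, 10.00)→(27.50, 10.00); distance from the point to it = 0.56 mm. (Shell/infill is judged within the island containing the point — the largest one.) The point is inside the cross-section, 0.56 mm from the nearest boundary — within the 2.4 mm shell band (3 × 0.8).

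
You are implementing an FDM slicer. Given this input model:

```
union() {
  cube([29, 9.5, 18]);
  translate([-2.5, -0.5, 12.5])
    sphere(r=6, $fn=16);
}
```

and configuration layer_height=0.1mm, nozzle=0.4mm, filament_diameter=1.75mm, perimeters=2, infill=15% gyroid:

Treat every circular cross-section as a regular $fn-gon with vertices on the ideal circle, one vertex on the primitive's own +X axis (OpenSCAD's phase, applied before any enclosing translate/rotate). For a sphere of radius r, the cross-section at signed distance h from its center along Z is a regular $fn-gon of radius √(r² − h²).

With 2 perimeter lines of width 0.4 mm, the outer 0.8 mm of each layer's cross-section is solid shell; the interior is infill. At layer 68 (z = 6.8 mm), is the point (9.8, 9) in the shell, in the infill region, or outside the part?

At z = 6.8 mm: the 29×9.5 cube contributes its full rectangle; the r=6 sphere at (-2.5, -0.5) slices to a regular 16-gon of circumradius 1.873 (√(r²−h²) with h=5.7 from center); Combining (union): the 2 present regions are separate (no shared area or edge), so areas and boundary lengths simply add and each stays a separate island — 2 connected regions. Overall, the cross-section has 2 separate islands. The nearest boundary edge runs (0.00, 9.50)→(29.00, 9.50); distance from the point to it = 0.50 mm. (Shell/infill is judged within the island containing the point — the largest one.) The point is inside the cross-section, 0.50 mm from the nearest boundary — within the 0.8 mm shell band (2 × 0.4).

shell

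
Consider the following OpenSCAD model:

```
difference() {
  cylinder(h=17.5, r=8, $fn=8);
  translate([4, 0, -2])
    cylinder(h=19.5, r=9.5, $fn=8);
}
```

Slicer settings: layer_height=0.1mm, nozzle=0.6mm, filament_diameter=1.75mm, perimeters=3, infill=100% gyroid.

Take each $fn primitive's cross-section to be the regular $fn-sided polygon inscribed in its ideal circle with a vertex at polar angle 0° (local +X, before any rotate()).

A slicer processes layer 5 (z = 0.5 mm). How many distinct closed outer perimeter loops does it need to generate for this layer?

At z = 0.5 mm: the cylinder: section is a regular 8-gon, circumradius r=8; the r=9.5 cylinder at (4, 0) gives a regular 8-gon of circumradius 9.5 (constant along its height); Subtracting the remaining from the first: starting from the r=8 cylinder, the r=9.5 cylinder at (4, 0) partially overlaps it — only the 148.74 mm² overlap (of its 255.27 mm²) is removed, clipping the outline — 1 connected region. The result has 1 disconnected region.

1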